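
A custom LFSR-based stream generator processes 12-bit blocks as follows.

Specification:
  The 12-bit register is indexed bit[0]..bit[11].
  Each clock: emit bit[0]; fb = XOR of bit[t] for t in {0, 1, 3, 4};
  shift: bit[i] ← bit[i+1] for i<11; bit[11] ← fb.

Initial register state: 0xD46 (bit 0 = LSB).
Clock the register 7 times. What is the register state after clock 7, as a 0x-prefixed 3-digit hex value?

0x33A

reg_0 = 0xD46
clock 1: out=0, reg = 0xEA3
clock 2: out=1, reg = 0x751
clock 3: out=1, reg = 0x3A8
clock 4: out=0, reg = 0x9D4
clock 5: out=0, reg = 0xCEA
clock 6: out=0, reg = 0x675
clock 7: out=1, reg = 0x33A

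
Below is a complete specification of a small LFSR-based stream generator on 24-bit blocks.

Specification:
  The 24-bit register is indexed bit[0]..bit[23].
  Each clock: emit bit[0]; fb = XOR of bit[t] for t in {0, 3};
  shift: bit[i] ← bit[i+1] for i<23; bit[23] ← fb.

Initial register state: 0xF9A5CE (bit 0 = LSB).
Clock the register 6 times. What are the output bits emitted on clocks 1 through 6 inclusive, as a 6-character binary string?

reg_0 = 0xF9A5CE
clock 1: out=0, reg = 0xFCD2E7
clock 2: out=1, reg = 0xFE6973
clock 3: out=1, reg = 0xFF34B9
clock 4: out=1, reg = 0x7F9A5C
clock 5: out=0, reg = 0xBFCD2E
clock 6: out=0, reg = 0xDFE697

011100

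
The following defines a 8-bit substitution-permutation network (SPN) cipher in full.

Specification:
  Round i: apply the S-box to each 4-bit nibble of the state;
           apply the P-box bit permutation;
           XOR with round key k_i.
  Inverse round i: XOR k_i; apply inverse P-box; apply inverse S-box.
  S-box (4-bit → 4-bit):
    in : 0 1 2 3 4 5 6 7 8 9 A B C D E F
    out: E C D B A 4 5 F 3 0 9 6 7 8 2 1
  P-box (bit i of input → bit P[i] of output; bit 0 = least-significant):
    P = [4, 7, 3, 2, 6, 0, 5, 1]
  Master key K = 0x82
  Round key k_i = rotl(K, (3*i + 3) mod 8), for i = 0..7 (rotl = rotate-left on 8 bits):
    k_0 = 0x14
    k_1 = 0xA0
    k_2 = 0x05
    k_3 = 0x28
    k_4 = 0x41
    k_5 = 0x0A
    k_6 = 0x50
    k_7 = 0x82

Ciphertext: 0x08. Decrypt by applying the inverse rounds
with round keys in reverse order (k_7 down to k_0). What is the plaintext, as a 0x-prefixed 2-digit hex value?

s_0 = ciphertext = 0x08
s_1 = InvRound(s_0, k_7) = 0xDB
s_2 = InvRound(s_1, k_6) = 0x4B
s_3 = InvRound(s_2, k_5) = 0x89
s_4 = InvRound(s_3, k_4) = 0xFB
s_5 = InvRound(s_4, k_3) = 0x38
s_6 = InvRound(s_5, k_2) = 0xB2
s_7 = InvRound(s_6, k_1) = 0xDF
s_8 = InvRound(s_7, k_0) = 0x3B

0x3B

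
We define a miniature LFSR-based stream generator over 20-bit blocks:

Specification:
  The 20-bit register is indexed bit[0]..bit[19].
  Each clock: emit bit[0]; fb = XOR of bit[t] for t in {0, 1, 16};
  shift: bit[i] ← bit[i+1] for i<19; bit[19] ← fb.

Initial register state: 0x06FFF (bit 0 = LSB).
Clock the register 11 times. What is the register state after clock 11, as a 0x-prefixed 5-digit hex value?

reg_0 = 0x06FFF
clock 1: out=1, reg = 0x037FF
clock 2: out=1, reg = 0x01BFF
clock 3: out=1, reg = 0x00DFF
clock 4: out=1, reg = 0x006FF
clock 5: out=1, reg = 0x0037F
clock 6: out=1, reg = 0x001BF
clock 7: out=1, reg = 0x000DF
clock 8: out=1, reg = 0x0006F
clock 9: out=1, reg = 0x00037
clock 10: out=1, reg = 0x0001B
clock 11: out=1, reg = 0x0000D

0x0000D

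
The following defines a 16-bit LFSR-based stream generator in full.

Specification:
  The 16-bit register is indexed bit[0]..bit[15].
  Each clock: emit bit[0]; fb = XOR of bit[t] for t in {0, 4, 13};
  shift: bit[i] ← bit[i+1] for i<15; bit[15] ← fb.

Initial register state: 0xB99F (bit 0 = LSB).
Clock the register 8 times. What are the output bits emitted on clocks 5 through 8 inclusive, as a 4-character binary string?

1001

reg_0 = 0xB99F
clock 1: out=1, reg = 0xDCCF
clock 2: out=1, reg = 0xEE67
clock 3: out=1, reg = 0x7733
clock 4: out=1, reg = 0xBB99
clock 5: out=1, reg = 0xDDCC
clock 6: out=0, reg = 0x6EE6
clock 7: out=0, reg = 0xB773
clock 8: out=1, reg = 0xDBB9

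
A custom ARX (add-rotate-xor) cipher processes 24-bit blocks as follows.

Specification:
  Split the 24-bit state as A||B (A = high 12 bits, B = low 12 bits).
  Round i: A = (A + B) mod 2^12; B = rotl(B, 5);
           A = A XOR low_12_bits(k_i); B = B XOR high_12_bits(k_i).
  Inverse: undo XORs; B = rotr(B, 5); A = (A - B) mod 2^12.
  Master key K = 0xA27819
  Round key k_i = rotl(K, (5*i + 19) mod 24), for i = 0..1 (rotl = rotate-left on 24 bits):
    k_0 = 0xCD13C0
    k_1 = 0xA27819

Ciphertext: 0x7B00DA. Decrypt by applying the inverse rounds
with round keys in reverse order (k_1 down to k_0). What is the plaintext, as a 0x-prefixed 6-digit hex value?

0x002310

s_0 = ciphertext = 0x7B00DA
s_1 = InvRound(s_0, k_1) = 0x0D2ED7
s_2 = InvRound(s_1, k_0) = 0x002310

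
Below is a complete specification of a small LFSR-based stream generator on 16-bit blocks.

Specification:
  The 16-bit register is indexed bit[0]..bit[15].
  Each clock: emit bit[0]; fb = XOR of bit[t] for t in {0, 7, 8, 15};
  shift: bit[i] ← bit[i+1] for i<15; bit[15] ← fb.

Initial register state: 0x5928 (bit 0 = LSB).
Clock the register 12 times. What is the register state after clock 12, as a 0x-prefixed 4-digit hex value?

reg_0 = 0x5928
clock 1: out=0, reg = 0xAC94
clock 2: out=0, reg = 0x564A
clock 3: out=0, reg = 0x2B25
clock 4: out=1, reg = 0x1592
clock 5: out=0, reg = 0x0AC9
clock 6: out=1, reg = 0x0564
clock 7: out=0, reg = 0x82B2
clock 8: out=0, reg = 0x4159
clock 9: out=1, reg = 0x20AC
clock 10: out=0, reg = 0x9056
clock 11: out=0, reg = 0xC82B
clock 12: out=1, reg = 0x6415

0x6415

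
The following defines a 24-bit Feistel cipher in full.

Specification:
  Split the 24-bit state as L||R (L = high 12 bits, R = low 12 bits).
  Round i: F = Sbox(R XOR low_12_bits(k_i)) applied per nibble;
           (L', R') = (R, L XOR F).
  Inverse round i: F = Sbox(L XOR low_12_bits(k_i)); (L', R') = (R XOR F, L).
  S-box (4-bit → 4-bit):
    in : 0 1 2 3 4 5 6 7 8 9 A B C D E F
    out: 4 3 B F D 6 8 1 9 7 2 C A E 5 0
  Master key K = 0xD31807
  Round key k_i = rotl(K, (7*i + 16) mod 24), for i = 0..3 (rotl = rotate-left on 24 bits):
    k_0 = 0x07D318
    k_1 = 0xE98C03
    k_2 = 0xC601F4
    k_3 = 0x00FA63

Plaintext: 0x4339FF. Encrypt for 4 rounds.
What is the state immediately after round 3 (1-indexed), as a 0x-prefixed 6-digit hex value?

0xB7C4FB

s_0 = plaintext = 0x4339FF
s_1 = Round(s_0, k_0) = 0x9FF662
s_2 = Round(s_1, k_1) = 0x662B7C
s_3 = Round(s_2, k_2) = 0xB7C4FB
s_4 = Round(s_3, k_3) = 0x4FBE05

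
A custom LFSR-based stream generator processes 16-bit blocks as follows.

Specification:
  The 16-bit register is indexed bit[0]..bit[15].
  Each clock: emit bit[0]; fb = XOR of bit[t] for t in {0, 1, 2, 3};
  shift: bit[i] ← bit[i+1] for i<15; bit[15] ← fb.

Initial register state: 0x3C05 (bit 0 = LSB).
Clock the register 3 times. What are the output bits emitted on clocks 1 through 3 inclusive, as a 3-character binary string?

101

reg_0 = 0x3C05
clock 1: out=1, reg = 0x1E02
clock 2: out=0, reg = 0x8F01
clock 3: out=1, reg = 0xC780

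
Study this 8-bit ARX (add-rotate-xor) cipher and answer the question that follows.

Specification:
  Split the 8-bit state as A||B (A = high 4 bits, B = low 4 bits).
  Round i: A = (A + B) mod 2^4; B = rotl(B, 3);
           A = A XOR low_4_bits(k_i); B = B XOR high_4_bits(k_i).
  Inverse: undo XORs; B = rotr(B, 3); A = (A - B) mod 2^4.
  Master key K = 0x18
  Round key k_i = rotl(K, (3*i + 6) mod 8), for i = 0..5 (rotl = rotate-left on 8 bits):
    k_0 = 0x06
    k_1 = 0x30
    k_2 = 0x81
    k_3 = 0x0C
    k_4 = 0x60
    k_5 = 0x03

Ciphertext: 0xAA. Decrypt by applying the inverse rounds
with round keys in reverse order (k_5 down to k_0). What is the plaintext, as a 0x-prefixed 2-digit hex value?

0x0E

s_0 = ciphertext = 0xAA
s_1 = InvRound(s_0, k_5) = 0x45
s_2 = InvRound(s_1, k_4) = 0xE6
s_3 = InvRound(s_2, k_3) = 0x6C
s_4 = InvRound(s_3, k_2) = 0xF8
s_5 = InvRound(s_4, k_1) = 0x87
s_6 = InvRound(s_5, k_0) = 0x0E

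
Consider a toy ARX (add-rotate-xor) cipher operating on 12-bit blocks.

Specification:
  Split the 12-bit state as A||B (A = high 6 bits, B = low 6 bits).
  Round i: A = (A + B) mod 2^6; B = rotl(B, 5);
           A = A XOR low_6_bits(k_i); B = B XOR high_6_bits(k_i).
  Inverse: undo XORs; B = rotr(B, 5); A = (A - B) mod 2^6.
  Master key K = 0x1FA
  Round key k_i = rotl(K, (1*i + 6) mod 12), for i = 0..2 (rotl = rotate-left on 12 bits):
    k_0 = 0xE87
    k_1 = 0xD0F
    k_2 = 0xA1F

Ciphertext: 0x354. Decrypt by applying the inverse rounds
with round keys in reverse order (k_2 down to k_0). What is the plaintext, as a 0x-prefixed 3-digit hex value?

s_0 = ciphertext = 0x354
s_1 = InvRound(s_0, k_2) = 0x679
s_2 = InvRound(s_1, k_1) = 0xF1A
s_3 = InvRound(s_2, k_0) = 0xE81

0xE81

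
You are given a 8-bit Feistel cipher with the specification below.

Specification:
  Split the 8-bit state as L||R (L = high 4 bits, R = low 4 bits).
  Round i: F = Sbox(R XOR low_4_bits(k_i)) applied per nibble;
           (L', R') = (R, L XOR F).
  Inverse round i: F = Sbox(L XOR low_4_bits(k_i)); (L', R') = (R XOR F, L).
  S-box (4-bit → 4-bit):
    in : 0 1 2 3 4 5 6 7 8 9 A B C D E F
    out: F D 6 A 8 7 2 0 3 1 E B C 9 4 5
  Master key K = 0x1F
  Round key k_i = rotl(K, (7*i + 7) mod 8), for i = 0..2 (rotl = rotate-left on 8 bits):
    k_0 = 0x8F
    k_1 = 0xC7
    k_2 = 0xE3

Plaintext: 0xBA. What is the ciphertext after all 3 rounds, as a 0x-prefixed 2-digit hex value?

s_0 = plaintext = 0xBA
s_1 = Round(s_0, k_0) = 0xAC
s_2 = Round(s_1, k_1) = 0xC1
s_3 = Round(s_2, k_2) = 0x1A

0x1A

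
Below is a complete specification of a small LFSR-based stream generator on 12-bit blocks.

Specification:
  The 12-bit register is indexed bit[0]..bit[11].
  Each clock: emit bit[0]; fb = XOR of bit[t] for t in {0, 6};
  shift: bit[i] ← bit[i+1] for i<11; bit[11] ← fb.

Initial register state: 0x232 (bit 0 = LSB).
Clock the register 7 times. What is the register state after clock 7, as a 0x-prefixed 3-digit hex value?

0x744

reg_0 = 0x232
clock 1: out=0, reg = 0x119
clock 2: out=1, reg = 0x88C
clock 3: out=0, reg = 0x446
clock 4: out=0, reg = 0xA23
clock 5: out=1, reg = 0xD11
clock 6: out=1, reg = 0xE88
clock 7: out=0, reg = 0x744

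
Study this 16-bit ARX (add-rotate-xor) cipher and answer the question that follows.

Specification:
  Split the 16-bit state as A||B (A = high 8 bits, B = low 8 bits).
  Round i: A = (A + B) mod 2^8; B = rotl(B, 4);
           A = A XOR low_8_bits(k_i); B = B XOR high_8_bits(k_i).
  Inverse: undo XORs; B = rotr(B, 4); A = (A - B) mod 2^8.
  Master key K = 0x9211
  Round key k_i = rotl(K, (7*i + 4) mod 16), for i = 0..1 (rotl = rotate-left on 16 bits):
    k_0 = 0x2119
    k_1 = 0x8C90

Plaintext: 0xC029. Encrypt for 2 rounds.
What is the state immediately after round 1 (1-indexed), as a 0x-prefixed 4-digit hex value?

s_0 = plaintext = 0xC029
s_1 = Round(s_0, k_0) = 0xF0B3
s_2 = Round(s_1, k_1) = 0x33B7

0xF0B3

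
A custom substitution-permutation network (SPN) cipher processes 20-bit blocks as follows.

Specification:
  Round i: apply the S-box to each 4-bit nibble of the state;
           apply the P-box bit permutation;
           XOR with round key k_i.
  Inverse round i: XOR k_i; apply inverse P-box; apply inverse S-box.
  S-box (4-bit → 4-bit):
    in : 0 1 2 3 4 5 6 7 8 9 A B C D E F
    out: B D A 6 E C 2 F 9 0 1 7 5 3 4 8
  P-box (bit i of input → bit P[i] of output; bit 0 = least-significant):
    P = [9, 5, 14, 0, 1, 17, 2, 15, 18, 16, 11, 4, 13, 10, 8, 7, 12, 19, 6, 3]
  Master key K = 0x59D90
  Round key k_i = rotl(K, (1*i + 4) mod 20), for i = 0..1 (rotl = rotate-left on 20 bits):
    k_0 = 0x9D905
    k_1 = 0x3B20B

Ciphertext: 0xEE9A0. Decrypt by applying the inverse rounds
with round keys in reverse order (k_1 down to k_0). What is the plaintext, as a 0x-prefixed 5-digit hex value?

0x6F68D

s_0 = ciphertext = 0xEE9A0
s_1 = InvRound(s_0, k_1) = 0x05BA7
s_2 = InvRound(s_1, k_0) = 0x6F68D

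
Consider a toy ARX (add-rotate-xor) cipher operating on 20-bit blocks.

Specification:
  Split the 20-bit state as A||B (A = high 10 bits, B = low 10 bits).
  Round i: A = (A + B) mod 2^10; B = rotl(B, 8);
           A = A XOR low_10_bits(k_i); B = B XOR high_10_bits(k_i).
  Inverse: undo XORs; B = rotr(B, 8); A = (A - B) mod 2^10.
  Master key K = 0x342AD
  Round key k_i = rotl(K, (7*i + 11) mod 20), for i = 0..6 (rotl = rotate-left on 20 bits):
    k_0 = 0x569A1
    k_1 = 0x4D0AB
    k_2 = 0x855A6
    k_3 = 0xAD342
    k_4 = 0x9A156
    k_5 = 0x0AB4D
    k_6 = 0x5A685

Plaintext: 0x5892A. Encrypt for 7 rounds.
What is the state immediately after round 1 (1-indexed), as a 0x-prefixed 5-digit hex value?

0xCB710

s_0 = plaintext = 0x5892A
s_1 = Round(s_0, k_0) = 0xCB710
s_2 = Round(s_1, k_1) = 0xA59F0
s_3 = Round(s_2, k_2) = 0x48269
s_4 = Round(s_3, k_3) = 0x32F2E
s_5 = Round(s_4, k_4) = 0xABCA3
s_6 = Round(s_5, k_5) = 0x07F02
s_7 = Round(s_6, k_6) = 0x693A9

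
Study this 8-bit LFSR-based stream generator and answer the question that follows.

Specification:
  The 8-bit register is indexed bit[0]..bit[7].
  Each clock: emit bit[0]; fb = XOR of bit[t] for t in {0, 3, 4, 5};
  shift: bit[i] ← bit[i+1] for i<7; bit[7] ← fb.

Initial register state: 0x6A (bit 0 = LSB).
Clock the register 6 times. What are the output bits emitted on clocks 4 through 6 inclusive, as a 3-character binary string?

101

reg_0 = 0x6A
clock 1: out=0, reg = 0x35
clock 2: out=1, reg = 0x9A
clock 3: out=0, reg = 0x4D
clock 4: out=1, reg = 0x26
clock 5: out=0, reg = 0x93
clock 6: out=1, reg = 0x49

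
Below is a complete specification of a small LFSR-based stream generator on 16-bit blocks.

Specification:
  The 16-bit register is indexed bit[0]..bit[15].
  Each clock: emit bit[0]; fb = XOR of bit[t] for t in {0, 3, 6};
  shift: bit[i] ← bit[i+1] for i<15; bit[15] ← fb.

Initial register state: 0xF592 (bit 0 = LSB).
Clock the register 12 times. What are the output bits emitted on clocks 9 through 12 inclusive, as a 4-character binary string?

reg_0 = 0xF592
clock 1: out=0, reg = 0x7AC9
clock 2: out=1, reg = 0xBD64
clock 3: out=0, reg = 0xDEB2
clock 4: out=0, reg = 0x6F59
clock 5: out=1, reg = 0xB7AC
clock 6: out=0, reg = 0xDBD6
clock 7: out=0, reg = 0xEDEB
clock 8: out=1, reg = 0xF6F5
clock 9: out=1, reg = 0x7B7A
clock 10: out=0, reg = 0x3DBD
clock 11: out=1, reg = 0x1EDE
clock 12: out=0, reg = 0x0F6F

1010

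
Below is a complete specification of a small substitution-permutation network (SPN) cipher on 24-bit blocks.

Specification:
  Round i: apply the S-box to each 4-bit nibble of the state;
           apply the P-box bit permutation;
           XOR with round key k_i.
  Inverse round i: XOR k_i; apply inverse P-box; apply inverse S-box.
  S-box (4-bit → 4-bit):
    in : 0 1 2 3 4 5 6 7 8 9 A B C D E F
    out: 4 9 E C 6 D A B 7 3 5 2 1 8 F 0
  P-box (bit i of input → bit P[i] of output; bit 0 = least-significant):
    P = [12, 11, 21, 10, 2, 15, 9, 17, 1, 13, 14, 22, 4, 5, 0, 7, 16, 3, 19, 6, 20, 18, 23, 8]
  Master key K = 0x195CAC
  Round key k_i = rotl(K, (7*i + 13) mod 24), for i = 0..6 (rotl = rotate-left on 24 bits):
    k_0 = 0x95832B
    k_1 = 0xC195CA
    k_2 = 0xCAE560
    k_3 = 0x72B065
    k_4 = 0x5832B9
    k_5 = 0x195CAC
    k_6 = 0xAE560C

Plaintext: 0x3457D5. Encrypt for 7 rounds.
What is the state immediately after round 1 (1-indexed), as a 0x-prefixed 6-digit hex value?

s_0 = plaintext = 0x3457D5
s_1 = Round(s_0, k_0) = 0x7FB6B0
s_2 = Round(s_1, k_1) = 0xB534EA
s_3 = Round(s_2, k_2) = 0xE517A5
s_4 = Round(s_3, k_3) = 0x8F87B3
s_5 = Round(s_4, k_4) = 0xAC968A
s_6 = Round(s_5, k_5) = 0xE8EE98
s_7 = Round(s_6, k_6) = 0x53AFB3

0x7FB6B0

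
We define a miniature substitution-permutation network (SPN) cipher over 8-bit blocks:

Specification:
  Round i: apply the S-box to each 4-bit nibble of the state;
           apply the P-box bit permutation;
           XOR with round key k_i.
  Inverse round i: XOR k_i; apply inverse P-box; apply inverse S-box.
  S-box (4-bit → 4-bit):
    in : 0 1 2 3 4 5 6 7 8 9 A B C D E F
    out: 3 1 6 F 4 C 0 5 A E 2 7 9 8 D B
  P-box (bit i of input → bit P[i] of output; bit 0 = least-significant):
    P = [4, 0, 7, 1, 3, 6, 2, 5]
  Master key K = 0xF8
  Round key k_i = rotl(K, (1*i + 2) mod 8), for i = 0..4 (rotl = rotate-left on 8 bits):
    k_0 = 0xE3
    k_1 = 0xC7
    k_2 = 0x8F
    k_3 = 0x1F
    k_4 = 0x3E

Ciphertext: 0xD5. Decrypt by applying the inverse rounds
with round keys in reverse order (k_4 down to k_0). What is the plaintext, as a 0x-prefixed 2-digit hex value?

s_0 = ciphertext = 0xD5
s_1 = InvRound(s_0, k_4) = 0xF9
s_2 = InvRound(s_1, k_3) = 0x95
s_3 = InvRound(s_2, k_2) = 0x1C
s_4 = InvRound(s_3, k_1) = 0x03
s_5 = InvRound(s_4, k_0) = 0x84

0x84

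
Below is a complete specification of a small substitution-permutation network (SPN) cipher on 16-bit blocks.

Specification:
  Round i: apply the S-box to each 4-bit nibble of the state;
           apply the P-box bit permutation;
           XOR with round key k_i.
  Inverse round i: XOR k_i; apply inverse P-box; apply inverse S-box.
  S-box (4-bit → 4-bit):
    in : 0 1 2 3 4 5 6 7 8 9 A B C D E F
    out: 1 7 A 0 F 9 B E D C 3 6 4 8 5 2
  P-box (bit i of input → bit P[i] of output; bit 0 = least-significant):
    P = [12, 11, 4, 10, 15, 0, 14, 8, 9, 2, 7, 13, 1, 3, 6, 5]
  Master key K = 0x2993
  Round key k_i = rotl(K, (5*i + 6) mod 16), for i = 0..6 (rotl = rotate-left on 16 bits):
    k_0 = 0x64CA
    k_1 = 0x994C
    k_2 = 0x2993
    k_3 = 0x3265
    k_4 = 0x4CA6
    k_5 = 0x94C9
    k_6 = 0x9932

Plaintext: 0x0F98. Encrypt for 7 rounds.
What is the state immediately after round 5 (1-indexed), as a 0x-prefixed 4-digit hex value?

s_0 = plaintext = 0x0F98
s_1 = Round(s_0, k_0) = 0x31DC
s_2 = Round(s_1, k_1) = 0x9AD8
s_3 = Round(s_2, k_2) = 0x3EE7
s_4 = Round(s_3, k_3) = 0xFCF5
s_5 = Round(s_4, k_4) = 0x582F
s_6 = Round(s_5, k_5) = 0xBF6A
s_7 = Round(s_6, k_6) = 0x007F

0x582F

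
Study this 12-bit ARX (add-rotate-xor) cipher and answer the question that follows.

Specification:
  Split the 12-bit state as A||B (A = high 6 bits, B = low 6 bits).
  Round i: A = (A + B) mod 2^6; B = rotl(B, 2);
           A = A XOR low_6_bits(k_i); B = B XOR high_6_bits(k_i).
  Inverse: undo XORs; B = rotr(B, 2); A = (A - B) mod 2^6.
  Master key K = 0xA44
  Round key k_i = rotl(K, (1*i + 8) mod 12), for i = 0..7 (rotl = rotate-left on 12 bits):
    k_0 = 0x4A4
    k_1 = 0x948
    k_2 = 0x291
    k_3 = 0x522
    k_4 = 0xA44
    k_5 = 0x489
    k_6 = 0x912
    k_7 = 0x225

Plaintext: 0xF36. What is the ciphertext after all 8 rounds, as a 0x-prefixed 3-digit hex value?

s_0 = plaintext = 0xF36
s_1 = Round(s_0, k_0) = 0x589
s_2 = Round(s_1, k_1) = 0x5C1
s_3 = Round(s_2, k_2) = 0x24E
s_4 = Round(s_3, k_3) = 0xD6C
s_5 = Round(s_4, k_4) = 0x95B
s_6 = Round(s_5, k_5) = 0x27F
s_7 = Round(s_6, k_6) = 0x69B
s_8 = Round(s_7, k_7) = 0x425

0x425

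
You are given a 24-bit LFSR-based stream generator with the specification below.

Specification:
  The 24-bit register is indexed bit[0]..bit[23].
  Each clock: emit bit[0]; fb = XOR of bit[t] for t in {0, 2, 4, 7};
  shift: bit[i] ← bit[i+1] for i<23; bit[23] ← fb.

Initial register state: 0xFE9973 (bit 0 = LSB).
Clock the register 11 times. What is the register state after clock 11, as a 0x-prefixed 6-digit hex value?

0x715FD3

reg_0 = 0xFE9973
clock 1: out=1, reg = 0x7F4CB9
clock 2: out=1, reg = 0xBFA65C
clock 3: out=0, reg = 0x5FD32E
clock 4: out=0, reg = 0xAFE997
clock 5: out=1, reg = 0x57F4CB
clock 6: out=1, reg = 0x2BFA65
clock 7: out=1, reg = 0x15FD32
clock 8: out=0, reg = 0x8AFE99
clock 9: out=1, reg = 0xC57F4C
clock 10: out=0, reg = 0xE2BFA6
clock 11: out=0, reg = 0x715FD3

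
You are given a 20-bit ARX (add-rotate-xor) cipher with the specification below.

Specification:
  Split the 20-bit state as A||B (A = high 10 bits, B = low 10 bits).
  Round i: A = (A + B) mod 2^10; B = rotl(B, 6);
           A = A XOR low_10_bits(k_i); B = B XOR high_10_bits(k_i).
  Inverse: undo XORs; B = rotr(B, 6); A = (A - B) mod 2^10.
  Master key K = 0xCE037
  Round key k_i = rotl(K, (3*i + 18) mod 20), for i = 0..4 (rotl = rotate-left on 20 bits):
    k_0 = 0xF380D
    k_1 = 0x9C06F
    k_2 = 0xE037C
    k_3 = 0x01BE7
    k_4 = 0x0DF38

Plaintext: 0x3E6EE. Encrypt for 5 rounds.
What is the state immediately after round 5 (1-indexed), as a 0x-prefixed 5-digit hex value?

0xBD529

s_0 = plaintext = 0x3E6EE
s_1 = Round(s_0, k_0) = 0xFA860
s_2 = Round(s_1, k_1) = 0x09676
s_3 = Round(s_2, k_2) = 0x79E27
s_4 = Round(s_3, k_3) = 0xFA5E4
s_5 = Round(s_4, k_4) = 0xBD529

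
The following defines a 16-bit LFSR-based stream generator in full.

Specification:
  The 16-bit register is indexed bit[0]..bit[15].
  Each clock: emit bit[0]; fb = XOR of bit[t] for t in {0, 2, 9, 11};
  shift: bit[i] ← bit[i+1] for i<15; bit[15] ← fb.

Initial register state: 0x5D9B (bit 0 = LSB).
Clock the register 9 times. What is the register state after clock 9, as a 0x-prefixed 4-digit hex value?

0xEC2E

reg_0 = 0x5D9B
clock 1: out=1, reg = 0x2ECD
clock 2: out=1, reg = 0x1766
clock 3: out=0, reg = 0x0BB3
clock 4: out=1, reg = 0x85D9
clock 5: out=1, reg = 0xC2EC
clock 6: out=0, reg = 0x6176
clock 7: out=0, reg = 0xB0BB
clock 8: out=1, reg = 0xD85D
clock 9: out=1, reg = 0xEC2E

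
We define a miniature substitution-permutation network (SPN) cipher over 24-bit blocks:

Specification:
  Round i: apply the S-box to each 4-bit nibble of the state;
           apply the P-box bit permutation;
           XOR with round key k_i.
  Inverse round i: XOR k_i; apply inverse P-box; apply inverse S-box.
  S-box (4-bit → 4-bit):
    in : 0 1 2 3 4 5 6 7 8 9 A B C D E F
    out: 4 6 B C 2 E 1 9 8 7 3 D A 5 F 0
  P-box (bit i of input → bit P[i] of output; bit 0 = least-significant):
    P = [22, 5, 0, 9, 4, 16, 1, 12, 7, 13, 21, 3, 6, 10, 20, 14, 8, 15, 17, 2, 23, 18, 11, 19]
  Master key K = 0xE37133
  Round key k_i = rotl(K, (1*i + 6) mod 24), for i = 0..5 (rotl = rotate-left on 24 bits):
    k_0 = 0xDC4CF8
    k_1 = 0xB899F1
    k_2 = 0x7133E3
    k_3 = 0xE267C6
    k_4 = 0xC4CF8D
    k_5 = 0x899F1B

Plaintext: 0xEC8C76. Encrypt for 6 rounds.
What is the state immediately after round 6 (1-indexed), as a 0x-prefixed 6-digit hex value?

s_0 = plaintext = 0xEC8C76
s_1 = Round(s_0, k_0) = 0x10B4E4
s_2 = Round(s_1, k_1) = 0xAFE183
s_3 = Round(s_2, k_2) = 0xC545A2
s_4 = Round(s_3, k_3) = 0x8DC1FA
s_5 = Round(s_4, k_4) = 0xAEAAAD
s_6 = Round(s_5, k_5) = 0x4E3ACE

0x4E3ACE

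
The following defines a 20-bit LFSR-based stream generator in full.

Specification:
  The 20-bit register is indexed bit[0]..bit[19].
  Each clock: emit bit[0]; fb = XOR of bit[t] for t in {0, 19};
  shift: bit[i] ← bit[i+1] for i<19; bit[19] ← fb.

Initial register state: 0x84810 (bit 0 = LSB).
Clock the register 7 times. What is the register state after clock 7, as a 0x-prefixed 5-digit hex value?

0x1F090

reg_0 = 0x84810
clock 1: out=0, reg = 0xC2408
clock 2: out=0, reg = 0xE1204
clock 3: out=0, reg = 0xF0902
clock 4: out=0, reg = 0xF8481
clock 5: out=1, reg = 0x7C240
clock 6: out=0, reg = 0x3E120
clock 7: out=0, reg = 0x1F090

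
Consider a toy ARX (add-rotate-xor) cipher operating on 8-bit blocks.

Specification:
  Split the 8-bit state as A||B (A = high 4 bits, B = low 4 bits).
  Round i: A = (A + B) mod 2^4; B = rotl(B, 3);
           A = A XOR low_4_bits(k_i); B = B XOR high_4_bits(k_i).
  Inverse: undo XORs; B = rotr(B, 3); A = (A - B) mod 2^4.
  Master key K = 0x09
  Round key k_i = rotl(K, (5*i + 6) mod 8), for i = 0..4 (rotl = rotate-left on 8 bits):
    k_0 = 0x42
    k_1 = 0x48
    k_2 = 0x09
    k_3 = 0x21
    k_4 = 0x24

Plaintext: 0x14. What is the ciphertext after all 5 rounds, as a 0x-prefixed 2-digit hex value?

s_0 = plaintext = 0x14
s_1 = Round(s_0, k_0) = 0x76
s_2 = Round(s_1, k_1) = 0x57
s_3 = Round(s_2, k_2) = 0x5B
s_4 = Round(s_3, k_3) = 0x1F
s_5 = Round(s_4, k_4) = 0x4D

0x4D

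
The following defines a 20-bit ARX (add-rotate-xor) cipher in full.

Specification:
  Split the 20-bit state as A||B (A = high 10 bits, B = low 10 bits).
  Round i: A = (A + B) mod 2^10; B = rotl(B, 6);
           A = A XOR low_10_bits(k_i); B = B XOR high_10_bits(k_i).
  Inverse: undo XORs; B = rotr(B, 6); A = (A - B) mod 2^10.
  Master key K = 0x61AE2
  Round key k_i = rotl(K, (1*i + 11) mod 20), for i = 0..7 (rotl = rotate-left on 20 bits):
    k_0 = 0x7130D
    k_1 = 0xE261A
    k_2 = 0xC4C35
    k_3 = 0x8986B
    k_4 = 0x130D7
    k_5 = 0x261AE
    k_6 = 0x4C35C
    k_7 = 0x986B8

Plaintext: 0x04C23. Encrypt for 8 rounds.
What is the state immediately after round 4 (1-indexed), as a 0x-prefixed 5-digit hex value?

0x762B1

s_0 = plaintext = 0x04C23
s_1 = Round(s_0, k_0) = 0xCED06
s_2 = Round(s_1, k_1) = 0x96E19
s_3 = Round(s_2, k_2) = 0x10572
s_4 = Round(s_3, k_3) = 0x762B1
s_5 = Round(s_4, k_4) = 0x17827
s_6 = Round(s_5, k_5) = 0x4AD5A
s_7 = Round(s_6, k_6) = 0x767A5
s_8 = Round(s_7, k_7) = 0xF1B1B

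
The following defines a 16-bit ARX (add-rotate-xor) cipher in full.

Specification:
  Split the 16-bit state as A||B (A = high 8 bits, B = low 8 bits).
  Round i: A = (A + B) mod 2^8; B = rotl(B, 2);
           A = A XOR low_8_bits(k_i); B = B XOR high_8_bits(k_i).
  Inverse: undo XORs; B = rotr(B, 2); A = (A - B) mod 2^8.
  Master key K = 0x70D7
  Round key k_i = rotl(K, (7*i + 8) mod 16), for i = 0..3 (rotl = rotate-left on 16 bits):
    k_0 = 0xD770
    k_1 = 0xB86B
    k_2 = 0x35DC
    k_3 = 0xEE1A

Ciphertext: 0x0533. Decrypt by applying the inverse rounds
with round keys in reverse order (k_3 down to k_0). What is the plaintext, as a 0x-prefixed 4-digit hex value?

s_0 = ciphertext = 0x0533
s_1 = InvRound(s_0, k_3) = 0xA877
s_2 = InvRound(s_1, k_2) = 0xE490
s_3 = InvRound(s_2, k_1) = 0x850A
s_4 = InvRound(s_3, k_0) = 0x7E77

0x7E77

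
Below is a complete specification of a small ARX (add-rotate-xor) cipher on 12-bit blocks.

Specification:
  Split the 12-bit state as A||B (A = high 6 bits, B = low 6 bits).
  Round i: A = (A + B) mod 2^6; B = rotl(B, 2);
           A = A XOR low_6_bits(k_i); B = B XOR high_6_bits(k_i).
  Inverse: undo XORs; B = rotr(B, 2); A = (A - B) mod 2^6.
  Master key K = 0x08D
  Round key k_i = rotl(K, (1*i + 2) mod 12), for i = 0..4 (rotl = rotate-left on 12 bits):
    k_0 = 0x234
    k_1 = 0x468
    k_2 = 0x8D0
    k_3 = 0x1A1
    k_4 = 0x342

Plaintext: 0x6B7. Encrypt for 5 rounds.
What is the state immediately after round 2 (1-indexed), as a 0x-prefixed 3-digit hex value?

0x50C

s_0 = plaintext = 0x6B7
s_1 = Round(s_0, k_0) = 0x957
s_2 = Round(s_1, k_1) = 0x50C
s_3 = Round(s_2, k_2) = 0xC13
s_4 = Round(s_3, k_3) = 0x88B
s_5 = Round(s_4, k_4) = 0xBE1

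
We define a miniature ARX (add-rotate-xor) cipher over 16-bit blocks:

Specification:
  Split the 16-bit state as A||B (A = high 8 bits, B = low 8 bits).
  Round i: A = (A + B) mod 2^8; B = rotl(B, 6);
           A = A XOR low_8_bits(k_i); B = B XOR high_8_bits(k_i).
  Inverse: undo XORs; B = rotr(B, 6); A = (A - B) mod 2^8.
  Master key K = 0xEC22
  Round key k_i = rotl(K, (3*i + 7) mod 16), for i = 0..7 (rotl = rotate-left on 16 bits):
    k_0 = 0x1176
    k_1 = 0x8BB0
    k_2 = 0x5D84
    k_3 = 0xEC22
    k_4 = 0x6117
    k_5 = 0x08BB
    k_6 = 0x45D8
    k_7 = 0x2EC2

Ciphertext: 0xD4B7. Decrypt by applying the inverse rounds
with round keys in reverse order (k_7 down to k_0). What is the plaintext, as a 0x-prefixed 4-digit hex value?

s_0 = ciphertext = 0xD4B7
s_1 = InvRound(s_0, k_7) = 0xB066
s_2 = InvRound(s_1, k_6) = 0xDC8C
s_3 = InvRound(s_2, k_5) = 0x5512
s_4 = InvRound(s_3, k_4) = 0x75CD
s_5 = InvRound(s_4, k_3) = 0xD384
s_6 = InvRound(s_5, k_2) = 0xF067
s_7 = InvRound(s_6, k_1) = 0x8DB3
s_8 = InvRound(s_7, k_0) = 0x718A

0x718A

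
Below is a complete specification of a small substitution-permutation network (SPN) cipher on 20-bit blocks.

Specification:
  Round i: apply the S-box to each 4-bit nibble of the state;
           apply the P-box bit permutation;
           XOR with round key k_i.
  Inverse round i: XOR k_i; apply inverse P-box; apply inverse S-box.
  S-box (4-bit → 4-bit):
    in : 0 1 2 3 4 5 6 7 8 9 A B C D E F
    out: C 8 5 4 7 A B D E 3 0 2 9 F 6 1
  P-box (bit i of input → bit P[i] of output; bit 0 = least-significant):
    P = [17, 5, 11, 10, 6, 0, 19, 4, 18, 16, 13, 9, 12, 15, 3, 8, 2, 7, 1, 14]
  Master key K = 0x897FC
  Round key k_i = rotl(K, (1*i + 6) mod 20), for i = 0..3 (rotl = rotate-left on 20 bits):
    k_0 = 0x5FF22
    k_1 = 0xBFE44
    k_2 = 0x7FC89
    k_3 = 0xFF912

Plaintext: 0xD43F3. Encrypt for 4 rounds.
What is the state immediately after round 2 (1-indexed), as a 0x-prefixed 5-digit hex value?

0x599CD

s_0 = plaintext = 0xD43F3
s_1 = Round(s_0, k_0) = 0x507EC
s_2 = Round(s_1, k_1) = 0x599CD
s_3 = Round(s_2, k_2) = 0x02079
s_4 = Round(s_3, k_3) = 0x58B68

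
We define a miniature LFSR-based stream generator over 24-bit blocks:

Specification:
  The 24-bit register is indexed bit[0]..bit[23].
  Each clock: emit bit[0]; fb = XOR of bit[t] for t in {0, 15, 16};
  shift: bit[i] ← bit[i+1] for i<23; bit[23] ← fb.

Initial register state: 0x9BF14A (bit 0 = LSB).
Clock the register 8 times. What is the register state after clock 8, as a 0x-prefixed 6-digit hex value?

0xE69BF1

reg_0 = 0x9BF14A
clock 1: out=0, reg = 0x4DF8A5
clock 2: out=1, reg = 0xA6FC52
clock 3: out=0, reg = 0xD37E29
clock 4: out=1, reg = 0x69BF14
clock 5: out=0, reg = 0x34DF8A
clock 6: out=0, reg = 0x9A6FC5
clock 7: out=1, reg = 0xCD37E2
clock 8: out=0, reg = 0xE69BF1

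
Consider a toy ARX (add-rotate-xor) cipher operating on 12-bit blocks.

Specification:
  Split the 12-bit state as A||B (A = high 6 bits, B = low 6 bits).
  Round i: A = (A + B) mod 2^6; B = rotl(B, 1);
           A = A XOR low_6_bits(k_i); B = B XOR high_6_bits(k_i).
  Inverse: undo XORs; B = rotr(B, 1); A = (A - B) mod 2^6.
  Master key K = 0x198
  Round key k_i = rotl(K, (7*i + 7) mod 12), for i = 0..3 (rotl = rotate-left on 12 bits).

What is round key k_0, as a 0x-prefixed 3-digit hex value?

K = 0x198
k_0 = rotl(K, (7*0+7) mod 12) = rotl(K, 7) = 0xC0C

0xC0C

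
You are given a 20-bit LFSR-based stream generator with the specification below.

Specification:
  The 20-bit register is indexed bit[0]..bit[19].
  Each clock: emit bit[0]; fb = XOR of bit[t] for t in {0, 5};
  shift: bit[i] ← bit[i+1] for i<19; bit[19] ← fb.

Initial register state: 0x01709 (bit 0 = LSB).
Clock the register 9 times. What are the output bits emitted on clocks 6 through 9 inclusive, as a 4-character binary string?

0001

reg_0 = 0x01709
clock 1: out=1, reg = 0x80B84
clock 2: out=0, reg = 0x405C2
clock 3: out=0, reg = 0x202E1
clock 4: out=1, reg = 0x10170
clock 5: out=0, reg = 0x880B8
clock 6: out=0, reg = 0xC405C
clock 7: out=0, reg = 0x6202E
clock 8: out=0, reg = 0xB1017
clock 9: out=1, reg = 0xD880B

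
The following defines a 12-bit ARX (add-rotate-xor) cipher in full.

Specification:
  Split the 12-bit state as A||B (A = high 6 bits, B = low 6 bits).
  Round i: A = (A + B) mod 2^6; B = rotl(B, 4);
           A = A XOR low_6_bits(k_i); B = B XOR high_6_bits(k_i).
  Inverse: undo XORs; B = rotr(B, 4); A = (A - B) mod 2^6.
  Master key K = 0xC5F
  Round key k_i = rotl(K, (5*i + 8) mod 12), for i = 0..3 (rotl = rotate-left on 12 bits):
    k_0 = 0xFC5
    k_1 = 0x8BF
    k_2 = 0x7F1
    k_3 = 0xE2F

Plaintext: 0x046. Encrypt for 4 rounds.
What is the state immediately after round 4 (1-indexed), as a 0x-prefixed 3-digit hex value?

0x31B

s_0 = plaintext = 0x046
s_1 = Round(s_0, k_0) = 0x09E
s_2 = Round(s_1, k_1) = 0x7C5
s_3 = Round(s_2, k_2) = 0x54E
s_4 = Round(s_3, k_3) = 0x31B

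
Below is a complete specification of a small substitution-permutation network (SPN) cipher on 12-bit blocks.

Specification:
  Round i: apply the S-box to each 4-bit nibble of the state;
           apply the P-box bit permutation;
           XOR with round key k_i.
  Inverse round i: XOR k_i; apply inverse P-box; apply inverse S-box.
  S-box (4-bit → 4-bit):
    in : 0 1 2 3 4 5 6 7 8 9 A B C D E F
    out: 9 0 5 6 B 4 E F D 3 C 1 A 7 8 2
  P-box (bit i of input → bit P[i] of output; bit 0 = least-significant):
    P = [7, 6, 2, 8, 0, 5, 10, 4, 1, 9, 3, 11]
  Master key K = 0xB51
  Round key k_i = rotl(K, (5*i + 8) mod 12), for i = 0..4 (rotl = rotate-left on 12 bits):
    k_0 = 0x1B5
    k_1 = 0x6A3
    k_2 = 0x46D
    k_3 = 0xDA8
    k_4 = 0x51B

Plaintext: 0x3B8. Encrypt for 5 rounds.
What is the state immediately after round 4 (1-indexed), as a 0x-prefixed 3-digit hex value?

0x621

s_0 = plaintext = 0x3B8
s_1 = Round(s_0, k_0) = 0x238
s_2 = Round(s_1, k_1) = 0x30D
s_3 = Round(s_2, k_2) = 0x6B0
s_4 = Round(s_3, k_3) = 0x621
s_5 = Round(s_4, k_4) = 0xB12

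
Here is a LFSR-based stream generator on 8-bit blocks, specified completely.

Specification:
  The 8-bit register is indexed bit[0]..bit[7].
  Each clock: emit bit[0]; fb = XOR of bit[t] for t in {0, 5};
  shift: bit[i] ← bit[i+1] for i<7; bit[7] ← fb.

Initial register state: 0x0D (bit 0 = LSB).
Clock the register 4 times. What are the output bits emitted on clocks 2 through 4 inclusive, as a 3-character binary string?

011

reg_0 = 0x0D
clock 1: out=1, reg = 0x86
clock 2: out=0, reg = 0x43
clock 3: out=1, reg = 0xA1
clock 4: out=1, reg = 0x50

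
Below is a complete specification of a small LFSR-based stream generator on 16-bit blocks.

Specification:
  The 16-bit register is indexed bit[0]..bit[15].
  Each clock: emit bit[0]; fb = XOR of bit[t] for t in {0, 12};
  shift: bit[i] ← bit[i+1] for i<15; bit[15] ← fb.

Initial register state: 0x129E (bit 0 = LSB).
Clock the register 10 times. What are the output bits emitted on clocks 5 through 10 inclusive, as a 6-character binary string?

100101

reg_0 = 0x129E
clock 1: out=0, reg = 0x894F
clock 2: out=1, reg = 0xC4A7
clock 3: out=1, reg = 0xE253
clock 4: out=1, reg = 0xF129
clock 5: out=1, reg = 0x7894
clock 6: out=0, reg = 0xBC4A
clock 7: out=0, reg = 0xDE25
clock 8: out=1, reg = 0x6F12
clock 9: out=0, reg = 0x3789
clock 10: out=1, reg = 0x1BC4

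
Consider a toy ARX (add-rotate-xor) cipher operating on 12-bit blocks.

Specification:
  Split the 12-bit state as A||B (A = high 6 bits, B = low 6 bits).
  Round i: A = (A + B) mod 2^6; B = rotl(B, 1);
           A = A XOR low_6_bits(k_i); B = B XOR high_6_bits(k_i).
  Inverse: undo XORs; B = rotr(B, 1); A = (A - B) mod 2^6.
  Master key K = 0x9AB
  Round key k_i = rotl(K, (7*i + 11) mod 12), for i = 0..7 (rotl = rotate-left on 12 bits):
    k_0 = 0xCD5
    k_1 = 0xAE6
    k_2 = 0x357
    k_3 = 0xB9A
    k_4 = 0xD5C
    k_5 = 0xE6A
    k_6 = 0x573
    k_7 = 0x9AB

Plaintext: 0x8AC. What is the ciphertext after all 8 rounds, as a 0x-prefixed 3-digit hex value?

0x1B6

s_0 = plaintext = 0x8AC
s_1 = Round(s_0, k_0) = 0x6EA
s_2 = Round(s_1, k_1) = 0x8FE
s_3 = Round(s_2, k_2) = 0xDB0
s_4 = Round(s_3, k_3) = 0xF0F
s_5 = Round(s_4, k_4) = 0x5EB
s_6 = Round(s_5, k_5) = 0xA2E
s_7 = Round(s_6, k_6) = 0x948
s_8 = Round(s_7, k_7) = 0x1B6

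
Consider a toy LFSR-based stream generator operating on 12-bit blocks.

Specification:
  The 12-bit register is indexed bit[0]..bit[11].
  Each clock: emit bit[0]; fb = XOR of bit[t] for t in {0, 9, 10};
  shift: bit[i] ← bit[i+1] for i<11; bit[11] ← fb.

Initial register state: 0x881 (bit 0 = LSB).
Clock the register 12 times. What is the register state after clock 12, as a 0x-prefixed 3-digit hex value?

0xF53

reg_0 = 0x881
clock 1: out=1, reg = 0xC40
clock 2: out=0, reg = 0xE20
clock 3: out=0, reg = 0x710
clock 4: out=0, reg = 0x388
clock 5: out=0, reg = 0x9C4
clock 6: out=0, reg = 0x4E2
clock 7: out=0, reg = 0xA71
clock 8: out=1, reg = 0x538
clock 9: out=0, reg = 0xA9C
clock 10: out=0, reg = 0xD4E
clock 11: out=0, reg = 0xEA7
clock 12: out=1, reg = 0xF53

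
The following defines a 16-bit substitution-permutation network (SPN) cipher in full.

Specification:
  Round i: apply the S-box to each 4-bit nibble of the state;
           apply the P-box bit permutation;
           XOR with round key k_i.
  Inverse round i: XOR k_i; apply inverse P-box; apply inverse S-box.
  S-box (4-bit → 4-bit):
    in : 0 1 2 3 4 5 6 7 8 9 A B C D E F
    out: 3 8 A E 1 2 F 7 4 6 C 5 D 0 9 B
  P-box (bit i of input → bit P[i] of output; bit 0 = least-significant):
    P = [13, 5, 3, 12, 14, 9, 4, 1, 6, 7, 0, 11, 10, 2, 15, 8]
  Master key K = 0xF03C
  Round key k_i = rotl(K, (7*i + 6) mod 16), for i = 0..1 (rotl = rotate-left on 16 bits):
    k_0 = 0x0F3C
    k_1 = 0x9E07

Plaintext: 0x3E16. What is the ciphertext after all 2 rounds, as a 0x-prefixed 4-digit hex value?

0x00E6

s_0 = plaintext = 0x3E16
s_1 = Round(s_0, k_0) = 0xB652
s_2 = Round(s_1, k_1) = 0x00E6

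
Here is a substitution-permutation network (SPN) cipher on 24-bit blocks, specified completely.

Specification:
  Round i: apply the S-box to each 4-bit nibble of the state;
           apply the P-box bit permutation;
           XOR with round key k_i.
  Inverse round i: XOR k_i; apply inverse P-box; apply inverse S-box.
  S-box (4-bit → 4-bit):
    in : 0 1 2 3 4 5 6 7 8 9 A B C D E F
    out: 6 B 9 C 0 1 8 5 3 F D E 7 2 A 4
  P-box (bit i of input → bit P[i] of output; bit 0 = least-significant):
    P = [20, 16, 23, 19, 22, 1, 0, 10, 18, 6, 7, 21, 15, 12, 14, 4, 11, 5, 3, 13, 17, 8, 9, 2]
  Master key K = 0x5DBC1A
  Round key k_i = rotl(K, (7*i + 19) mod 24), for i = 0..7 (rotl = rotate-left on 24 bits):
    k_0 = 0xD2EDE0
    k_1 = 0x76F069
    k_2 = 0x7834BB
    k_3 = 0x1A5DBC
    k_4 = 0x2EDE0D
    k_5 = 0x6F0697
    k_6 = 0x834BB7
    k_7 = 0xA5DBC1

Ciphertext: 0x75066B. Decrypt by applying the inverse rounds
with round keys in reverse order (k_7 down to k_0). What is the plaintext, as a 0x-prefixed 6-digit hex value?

0x4E31FC

s_0 = ciphertext = 0x75066B
s_1 = InvRound(s_0, k_7) = 0xDCCF17
s_2 = InvRound(s_1, k_6) = 0x5D5721
s_3 = InvRound(s_2, k_5) = 0x1DB3D5
s_4 = InvRound(s_3, k_4) = 0x8A3B68
s_5 = InvRound(s_4, k_3) = 0x363067
s_6 = InvRound(s_5, k_2) = 0x2F6C26
s_7 = InvRound(s_6, k_1) = 0x678D91
s_8 = InvRound(s_7, k_0) = 0x4E31FC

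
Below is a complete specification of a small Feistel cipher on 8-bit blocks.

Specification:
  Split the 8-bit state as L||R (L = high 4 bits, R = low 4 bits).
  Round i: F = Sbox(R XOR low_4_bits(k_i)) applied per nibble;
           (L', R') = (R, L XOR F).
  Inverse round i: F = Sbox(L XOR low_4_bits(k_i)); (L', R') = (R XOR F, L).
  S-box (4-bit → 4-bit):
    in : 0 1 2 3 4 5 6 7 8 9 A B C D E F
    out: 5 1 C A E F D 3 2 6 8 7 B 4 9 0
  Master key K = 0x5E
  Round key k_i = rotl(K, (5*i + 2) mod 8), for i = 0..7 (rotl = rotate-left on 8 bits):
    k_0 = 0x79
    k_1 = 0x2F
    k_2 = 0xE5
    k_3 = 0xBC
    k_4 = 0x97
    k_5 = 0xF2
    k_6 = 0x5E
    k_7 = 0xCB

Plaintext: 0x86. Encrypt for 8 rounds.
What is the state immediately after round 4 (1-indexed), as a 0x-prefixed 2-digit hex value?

0xD4

s_0 = plaintext = 0x86
s_1 = Round(s_0, k_0) = 0x68
s_2 = Round(s_1, k_1) = 0x85
s_3 = Round(s_2, k_2) = 0x5D
s_4 = Round(s_3, k_3) = 0xD4
s_5 = Round(s_4, k_4) = 0x47
s_6 = Round(s_5, k_5) = 0x7B
s_7 = Round(s_6, k_6) = 0xB8
s_8 = Round(s_7, k_7) = 0x81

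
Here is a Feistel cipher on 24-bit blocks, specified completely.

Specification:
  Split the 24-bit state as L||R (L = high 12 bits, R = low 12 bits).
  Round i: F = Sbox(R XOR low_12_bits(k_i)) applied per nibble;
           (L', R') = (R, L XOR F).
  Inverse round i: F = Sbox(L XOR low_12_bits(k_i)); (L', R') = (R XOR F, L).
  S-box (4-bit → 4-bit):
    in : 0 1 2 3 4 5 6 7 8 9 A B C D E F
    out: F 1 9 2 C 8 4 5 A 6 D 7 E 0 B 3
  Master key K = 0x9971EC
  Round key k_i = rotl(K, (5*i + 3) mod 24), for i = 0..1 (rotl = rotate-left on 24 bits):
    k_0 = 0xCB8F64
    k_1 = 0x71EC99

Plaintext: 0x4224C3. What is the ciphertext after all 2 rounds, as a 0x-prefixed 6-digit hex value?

0x3F7788

s_0 = plaintext = 0x4224C3
s_1 = Round(s_0, k_0) = 0x4C33F7
s_2 = Round(s_1, k_1) = 0x3F7788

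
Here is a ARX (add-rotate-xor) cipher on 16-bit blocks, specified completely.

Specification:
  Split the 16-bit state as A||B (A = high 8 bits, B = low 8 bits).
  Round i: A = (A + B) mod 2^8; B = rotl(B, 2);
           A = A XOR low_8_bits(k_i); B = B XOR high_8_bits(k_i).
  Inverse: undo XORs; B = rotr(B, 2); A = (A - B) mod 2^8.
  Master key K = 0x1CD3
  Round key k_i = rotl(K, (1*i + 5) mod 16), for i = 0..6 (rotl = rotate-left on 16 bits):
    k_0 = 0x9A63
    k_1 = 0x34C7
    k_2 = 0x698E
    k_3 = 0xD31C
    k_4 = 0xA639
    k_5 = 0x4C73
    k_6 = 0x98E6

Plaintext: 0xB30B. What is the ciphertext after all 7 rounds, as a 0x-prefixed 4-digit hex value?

s_0 = plaintext = 0xB30B
s_1 = Round(s_0, k_0) = 0xDDB6
s_2 = Round(s_1, k_1) = 0x54EE
s_3 = Round(s_2, k_2) = 0xCCD2
s_4 = Round(s_3, k_3) = 0x8298
s_5 = Round(s_4, k_4) = 0x23C4
s_6 = Round(s_5, k_5) = 0x945F
s_7 = Round(s_6, k_6) = 0x15E5

0x15E5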